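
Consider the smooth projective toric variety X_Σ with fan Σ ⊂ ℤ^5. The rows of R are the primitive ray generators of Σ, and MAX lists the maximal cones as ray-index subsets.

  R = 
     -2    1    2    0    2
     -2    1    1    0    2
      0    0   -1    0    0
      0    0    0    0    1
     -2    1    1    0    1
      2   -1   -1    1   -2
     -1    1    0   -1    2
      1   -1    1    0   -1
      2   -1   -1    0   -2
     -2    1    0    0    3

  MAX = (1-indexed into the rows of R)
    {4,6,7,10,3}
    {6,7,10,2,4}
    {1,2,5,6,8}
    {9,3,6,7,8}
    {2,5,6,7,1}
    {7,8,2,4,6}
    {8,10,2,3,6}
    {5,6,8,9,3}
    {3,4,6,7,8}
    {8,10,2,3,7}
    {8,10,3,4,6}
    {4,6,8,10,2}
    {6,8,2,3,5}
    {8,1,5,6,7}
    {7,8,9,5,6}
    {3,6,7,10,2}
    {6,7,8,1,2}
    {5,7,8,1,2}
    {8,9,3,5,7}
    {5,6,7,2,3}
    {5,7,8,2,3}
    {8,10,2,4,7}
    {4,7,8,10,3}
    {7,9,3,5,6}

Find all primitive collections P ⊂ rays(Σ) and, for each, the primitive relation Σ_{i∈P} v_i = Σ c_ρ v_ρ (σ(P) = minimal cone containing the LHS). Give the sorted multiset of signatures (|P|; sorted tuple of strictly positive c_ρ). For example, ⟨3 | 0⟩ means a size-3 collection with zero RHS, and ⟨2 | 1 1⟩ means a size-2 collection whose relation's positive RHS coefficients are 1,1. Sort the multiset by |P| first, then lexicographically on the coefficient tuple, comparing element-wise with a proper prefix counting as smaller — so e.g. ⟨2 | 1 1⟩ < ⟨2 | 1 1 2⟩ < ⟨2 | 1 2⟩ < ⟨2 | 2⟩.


|primitive collections| = 14. Relations:

  {2,9}:  v_{2} + v_{9} = 0  so sig = ⟨2 | 0⟩
  {1,3}:  v_{1} + v_{3} = v_{2}  so sig = ⟨2 | 1⟩
  {4,5}:  v_{4} + v_{5} = v_{2}  so sig = ⟨2 | 1⟩
  {9,10}:  v_{9} + v_{10} = v_{3} + v_{4}  so sig = ⟨2 | 1 1⟩
  {1,9}:  v_{1} + v_{9} = v_{5} + v_{6} + v_{7} + v_{8}  so sig = ⟨2 | 1 1 1 1⟩
  {4,9}:  v_{4} + v_{9} = v_{3} + v_{6} + v_{7} + v_{8}  so sig = ⟨2 | 1 1 1 1⟩
  {1,4}:  v_{1} + v_{4} = 2·v_{2} + v_{6} + v_{7} + v_{8}  so sig = ⟨2 | 1 1 1 2⟩
  {1,10}:  v_{1} + v_{10} = 2·v_{2} + v_{4}  so sig = ⟨2 | 1 2⟩
  {5,10}:  v_{5} + v_{10} = 2·v_{2} + v_{3}  so sig = ⟨2 | 1 2⟩
  {2,3,4}:  v_{2} + v_{3} + v_{4} = v_{10}  so sig = ⟨3 | 1⟩
  {6,7,8,10}:  v_{6} + v_{7} + v_{8} + v_{10} = 2·v_{4}  so sig = ⟨4 | 2⟩
  {3,5,6,7,8}:  v_{3} + v_{5} + v_{6} + v_{7} + v_{8} = 0  so sig = ⟨5 | 0⟩
  {2,3,6,7,8}:  v_{2} + v_{3} + v_{6} + v_{7} + v_{8} = v_{4}  so sig = ⟨5 | 1⟩
  {2,5,6,7,8}:  v_{2} + v_{5} + v_{6} + v_{7} + v_{8} = v_{1}  so sig = ⟨5 | 1⟩

Signatures (|P|; sorted positive RHS coefficients), sorted:
{ ⟨2 | 0⟩,  ⟨2 | 1⟩ ×2,  ⟨2 | 1 1⟩,  ⟨2 | 1 1 1 1⟩ ×2,  ⟨2 | 1 1 1 2⟩,  ⟨2 | 1 2⟩ ×2,  ⟨3 | 1⟩,  ⟨4 | 2⟩,  ⟨5 | 0⟩,  ⟨5 | 1⟩ ×2 }


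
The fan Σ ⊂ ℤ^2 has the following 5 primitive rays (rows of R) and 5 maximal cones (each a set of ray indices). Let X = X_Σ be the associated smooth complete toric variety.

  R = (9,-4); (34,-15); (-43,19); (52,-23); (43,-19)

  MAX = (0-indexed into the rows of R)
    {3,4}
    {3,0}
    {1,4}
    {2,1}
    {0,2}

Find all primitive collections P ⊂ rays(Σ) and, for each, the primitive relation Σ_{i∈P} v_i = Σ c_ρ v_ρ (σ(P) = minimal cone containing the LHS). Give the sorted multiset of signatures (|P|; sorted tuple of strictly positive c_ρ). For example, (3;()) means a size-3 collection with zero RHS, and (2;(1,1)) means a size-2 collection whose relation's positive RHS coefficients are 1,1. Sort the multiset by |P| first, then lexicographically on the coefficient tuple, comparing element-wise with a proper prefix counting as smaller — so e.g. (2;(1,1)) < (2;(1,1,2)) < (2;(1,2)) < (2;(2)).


The 5 primitive collections of Σ (r=5, n=2):

  P={2,4}:  v_{2} + v_{4} = 0  so sig = (2;())
  P={0,1}:  v_{0} + v_{1} = v_{4}  so sig = (2;(1))
  P={0,4}:  v_{0} + v_{4} = v_{3}  so sig = (2;(1))
  P={2,3}:  v_{2} + v_{3} = v_{0}  so sig = (2;(1))
  P={1,3}:  v_{1} + v_{3} = 2·v_{4}  so sig = (2;(2))

Signatures (|P|; sorted positive RHS coefficients), sorted:
[(2;()), (2;(1)), (2;(1)), (2;(1)), (2;(2))]


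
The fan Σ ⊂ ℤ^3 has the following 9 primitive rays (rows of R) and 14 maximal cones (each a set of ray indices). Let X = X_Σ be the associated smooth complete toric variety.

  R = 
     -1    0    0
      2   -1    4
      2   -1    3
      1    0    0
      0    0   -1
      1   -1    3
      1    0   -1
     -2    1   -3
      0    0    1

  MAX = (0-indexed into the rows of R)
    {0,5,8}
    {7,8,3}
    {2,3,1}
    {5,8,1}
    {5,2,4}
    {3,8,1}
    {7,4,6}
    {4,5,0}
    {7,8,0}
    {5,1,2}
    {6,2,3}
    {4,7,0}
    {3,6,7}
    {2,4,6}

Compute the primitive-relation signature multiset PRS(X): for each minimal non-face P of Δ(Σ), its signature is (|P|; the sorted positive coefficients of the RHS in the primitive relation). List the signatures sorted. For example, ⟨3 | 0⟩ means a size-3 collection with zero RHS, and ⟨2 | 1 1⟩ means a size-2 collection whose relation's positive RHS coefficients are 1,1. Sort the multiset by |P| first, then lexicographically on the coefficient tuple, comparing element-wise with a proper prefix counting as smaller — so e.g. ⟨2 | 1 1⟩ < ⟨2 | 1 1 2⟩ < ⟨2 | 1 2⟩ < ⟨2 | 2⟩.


Minimal non-faces — 15 found among 9 rays, 14 max cones:

  P = {0,3}:  v_{0} + v_{3} = 0  ⇒ sig = ⟨2 | 0⟩
  P = {2,7}:  v_{2} + v_{7} = 0  ⇒ sig = ⟨2 | 0⟩
  P = {4,8}:  v_{4} + v_{8} = 0  ⇒ sig = ⟨2 | 0⟩
  P = {0,2}:  v_{0} + v_{2} = v_{5}  ⇒ sig = ⟨2 | 1⟩
  P = {0,6}:  v_{0} + v_{6} = v_{4}  ⇒ sig = ⟨2 | 1⟩
  P = {1,4}:  v_{1} + v_{4} = v_{2}  ⇒ sig = ⟨2 | 1⟩
  P = {1,7}:  v_{1} + v_{7} = v_{8}  ⇒ sig = ⟨2 | 1⟩
  P = {2,8}:  v_{2} + v_{8} = v_{1}  ⇒ sig = ⟨2 | 1⟩
  P = {3,4}:  v_{3} + v_{4} = v_{6}  ⇒ sig = ⟨2 | 1⟩
  P = {3,5}:  v_{3} + v_{5} = v_{2}  ⇒ sig = ⟨2 | 1⟩
  P = {5,7}:  v_{5} + v_{7} = v_{0}  ⇒ sig = ⟨2 | 1⟩
  P = {6,8}:  v_{6} + v_{8} = v_{3}  ⇒ sig = ⟨2 | 1⟩
  P = {0,1}:  v_{0} + v_{1} = v_{5} + v_{8}  ⇒ sig = ⟨2 | 1 1⟩
  P = {1,6}:  v_{1} + v_{6} = v_{2} + v_{3}  ⇒ sig = ⟨2 | 1 1⟩
  P = {5,6}:  v_{5} + v_{6} = v_{2} + v_{4}  ⇒ sig = ⟨2 | 1 1⟩

so the primitive-relation signature multiset is
    ⟨2 | 0⟩
    ⟨2 | 0⟩
    ⟨2 | 0⟩
    ⟨2 | 1⟩
    ⟨2 | 1⟩
    ⟨2 | 1⟩
    ⟨2 | 1⟩
    ⟨2 | 1⟩
    ⟨2 | 1⟩
    ⟨2 | 1⟩
    ⟨2 | 1⟩
    ⟨2 | 1⟩
    ⟨2 | 1 1⟩
    ⟨2 | 1 1⟩
    ⟨2 | 1 1⟩


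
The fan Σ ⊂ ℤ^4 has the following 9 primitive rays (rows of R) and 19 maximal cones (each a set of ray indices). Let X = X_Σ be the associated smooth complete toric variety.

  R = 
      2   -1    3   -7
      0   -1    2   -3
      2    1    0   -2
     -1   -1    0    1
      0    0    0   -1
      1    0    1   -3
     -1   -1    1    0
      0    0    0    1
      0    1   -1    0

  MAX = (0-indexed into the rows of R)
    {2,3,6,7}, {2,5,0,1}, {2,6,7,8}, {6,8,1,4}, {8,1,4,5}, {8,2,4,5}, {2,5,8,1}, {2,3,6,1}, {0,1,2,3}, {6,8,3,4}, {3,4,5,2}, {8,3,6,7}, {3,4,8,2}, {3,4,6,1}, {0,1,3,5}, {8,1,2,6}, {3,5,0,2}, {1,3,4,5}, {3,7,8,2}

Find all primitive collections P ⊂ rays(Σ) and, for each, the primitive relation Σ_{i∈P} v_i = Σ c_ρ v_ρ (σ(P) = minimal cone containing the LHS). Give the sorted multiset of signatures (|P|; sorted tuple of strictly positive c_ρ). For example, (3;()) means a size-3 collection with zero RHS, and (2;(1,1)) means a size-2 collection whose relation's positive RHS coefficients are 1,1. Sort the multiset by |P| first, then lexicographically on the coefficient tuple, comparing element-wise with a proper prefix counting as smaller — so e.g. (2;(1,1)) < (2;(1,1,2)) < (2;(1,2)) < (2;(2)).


Primitive collections (14):

  • {4,7}:  v_{4} + v_{7} = 0  so sig = (2;())
  • {5,6}:  v_{5} + v_{6} = v_{1}  so sig = (2;(1))
  • {5,7}:  v_{5} + v_{7} = v_{2} + v_{6}  so sig = (2;(1,1))
  • {0,7}:  v_{0} + v_{7} = v_{1} + 2·v_{2} + v_{3} + v_{6}  so sig = (2;(1,1,1,2))
  • {0,6}:  v_{0} + v_{6} = 2·v_{1} + v_{2} + v_{3}  so sig = (2;(1,1,2))
  • {0,8}:  v_{0} + v_{8} = v_{4} + 2·v_{5}  so sig = (2;(1,2))
  • {1,7}:  v_{1} + v_{7} = v_{2} + 2·v_{6}  so sig = (2;(1,2))
  • {0,4}:  v_{0} + v_{4} = v_{3} + 3·v_{5}  so sig = (2;(1,3))
  • {2,4,6}:  v_{2} + v_{4} + v_{6} = v_{5}  so sig = (3;(1))
  • {1,3,8}:  v_{1} + v_{3} + v_{8} = 2·v_{4} + v_{6}  so sig = (3;(1,2))
  • {1,2,4}:  v_{1} + v_{2} + v_{4} = 2·v_{5}  so sig = (3;(2))
  • {3,5,8}:  v_{3} + v_{5} + v_{8} = 2·v_{4}  so sig = (3;(2))
  • {1,2,3,5}:  v_{1} + v_{2} + v_{3} + v_{5} = v_{0}  so sig = (4;(1))
  • {2,3,6,8}:  v_{2} + v_{3} + v_{6} + v_{8} = v_{4}  so sig = (4;(1))

Signatures (|P|; sorted positive RHS coefficients), sorted:
{ (2;()),  (2;(1)),  (2;(1,1)),  (2;(1,1,1,2)),  (2;(1,1,2)),  (2;(1,2)) ×2,  (2;(1,3)),  (3;(1)),  (3;(1,2)),  (3;(2)) ×2,  (4;(1)) ×2 }


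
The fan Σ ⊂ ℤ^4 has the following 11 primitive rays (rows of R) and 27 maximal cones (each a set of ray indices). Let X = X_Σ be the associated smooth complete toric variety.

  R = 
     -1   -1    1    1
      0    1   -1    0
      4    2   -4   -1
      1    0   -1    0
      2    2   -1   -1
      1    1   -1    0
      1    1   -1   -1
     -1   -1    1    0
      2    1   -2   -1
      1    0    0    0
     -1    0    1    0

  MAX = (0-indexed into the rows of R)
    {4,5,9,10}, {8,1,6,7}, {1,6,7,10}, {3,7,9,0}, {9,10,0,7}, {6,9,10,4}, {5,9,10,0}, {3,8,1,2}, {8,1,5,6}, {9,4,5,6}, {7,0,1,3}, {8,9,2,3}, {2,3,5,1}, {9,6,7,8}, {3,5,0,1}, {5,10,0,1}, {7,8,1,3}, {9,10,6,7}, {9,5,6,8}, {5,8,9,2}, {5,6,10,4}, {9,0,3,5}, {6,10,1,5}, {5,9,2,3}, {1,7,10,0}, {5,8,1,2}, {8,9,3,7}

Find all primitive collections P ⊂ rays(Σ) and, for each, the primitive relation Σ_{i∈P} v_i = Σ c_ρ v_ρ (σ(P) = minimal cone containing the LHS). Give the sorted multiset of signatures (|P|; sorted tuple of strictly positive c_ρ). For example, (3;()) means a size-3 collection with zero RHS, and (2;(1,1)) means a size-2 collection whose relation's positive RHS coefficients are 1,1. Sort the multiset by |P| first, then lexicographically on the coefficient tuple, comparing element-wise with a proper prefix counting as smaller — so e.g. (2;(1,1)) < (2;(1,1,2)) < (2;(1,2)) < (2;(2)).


The 19 primitive collections of Σ (r=11, n=4):

  P = {0,6}:  v_{0} + v_{6} = 0  so sig = (2;())
  P = {3,10}:  v_{3} + v_{10} = 0  so sig = (2;())
  P = {5,7}:  v_{5} + v_{7} = 0  so sig = (2;())
  P = {0,8}:  v_{0} + v_{8} = v_{3}  so sig = (2;(1))
  P = {1,9}:  v_{1} + v_{9} = v_{5}  so sig = (2;(1))
  P = {3,6}:  v_{3} + v_{6} = v_{8}  so sig = (2;(1))
  P = {8,10}:  v_{8} + v_{10} = v_{6}  so sig = (2;(1))
  P = {2,7}:  v_{2} + v_{7} = v_{3} + v_{8}  so sig = (2;(1,1))
  P = {2,10}:  v_{2} + v_{10} = v_{5} + v_{8}  so sig = (2;(1,1))
  P = {0,4}:  v_{0} + v_{4} = v_{5} + v_{9} + v_{10}  so sig = (2;(1,1,1))
  P = {3,4}:  v_{3} + v_{4} = v_{5} + v_{6} + v_{9}  so sig = (2;(1,1,1))
  P = {4,7}:  v_{4} + v_{7} = v_{6} + v_{9} + v_{10}  so sig = (2;(1,1,1))
  P = {2,4}:  v_{2} + v_{4} = 2·v_{5} + v_{6} + v_{8} + v_{9}  so sig = (2;(1,1,1,2))
  P = {1,4}:  v_{1} + v_{4} = 2·v_{5} + v_{6} + v_{10}  so sig = (2;(1,1,2))
  P = {4,8}:  v_{4} + v_{8} = v_{5} + 2·v_{6} + v_{9}  so sig = (2;(1,1,2))
  P = {0,2}:  v_{0} + v_{2} = 2·v_{3} + v_{5}  so sig = (2;(1,2))
  P = {2,6}:  v_{2} + v_{6} = v_{5} + 2·v_{8}  so sig = (2;(1,2))
  P = {3,5,8}:  v_{3} + v_{5} + v_{8} = v_{2}  so sig = (3;(1))
  P = {5,6,9,10}:  v_{5} + v_{6} + v_{9} + v_{10} = v_{4}  so sig = (4;(1))

Hence PRS(X_Σ) =
{ (2;()) ×3,  (2;(1)) ×4,  (2;(1,1)) ×2,  (2;(1,1,1)) ×3,  (2;(1,1,1,2)),  (2;(1,1,2)) ×2,  (2;(1,2)) ×2,  (3;(1)),  (4;(1)) }


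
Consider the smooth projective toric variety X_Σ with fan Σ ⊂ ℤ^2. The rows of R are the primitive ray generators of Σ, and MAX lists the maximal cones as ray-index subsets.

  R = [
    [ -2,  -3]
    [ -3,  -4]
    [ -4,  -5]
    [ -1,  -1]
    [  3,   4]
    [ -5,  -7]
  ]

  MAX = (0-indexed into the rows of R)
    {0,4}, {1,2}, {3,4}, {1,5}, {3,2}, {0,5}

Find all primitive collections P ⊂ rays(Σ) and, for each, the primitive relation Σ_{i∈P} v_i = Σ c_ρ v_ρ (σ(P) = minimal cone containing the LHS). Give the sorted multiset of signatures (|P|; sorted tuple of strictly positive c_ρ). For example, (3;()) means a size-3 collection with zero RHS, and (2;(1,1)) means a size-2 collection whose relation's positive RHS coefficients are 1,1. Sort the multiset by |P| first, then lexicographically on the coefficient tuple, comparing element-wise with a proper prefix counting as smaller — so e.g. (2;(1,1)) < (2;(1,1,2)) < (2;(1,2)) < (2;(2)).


The 9 primitive collections of Σ (r=6, n=2):

  • {1,4}:  v_{1} + v_{4} = 0  ⟹  sig = (2;())
  • {0,1}:  v_{0} + v_{1} = v_{5}  ⟹  sig = (2;(1))
  • {0,3}:  v_{0} + v_{3} = v_{1}  ⟹  sig = (2;(1))
  • {1,3}:  v_{1} + v_{3} = v_{2}  ⟹  sig = (2;(1))
  • {2,4}:  v_{2} + v_{4} = v_{3}  ⟹  sig = (2;(1))
  • {4,5}:  v_{4} + v_{5} = v_{0}  ⟹  sig = (2;(1))
  • {0,2}:  v_{0} + v_{2} = 2·v_{1}  ⟹  sig = (2;(2))
  • {3,5}:  v_{3} + v_{5} = 2·v_{1}  ⟹  sig = (2;(2))
  • {2,5}:  v_{2} + v_{5} = 3·v_{1}  ⟹  sig = (2;(3))

Signatures (|P|; sorted positive RHS coefficients), sorted:
{ (2;()),  (2;(1)) ×5,  (2;(2)) ×2,  (2;(3)) }


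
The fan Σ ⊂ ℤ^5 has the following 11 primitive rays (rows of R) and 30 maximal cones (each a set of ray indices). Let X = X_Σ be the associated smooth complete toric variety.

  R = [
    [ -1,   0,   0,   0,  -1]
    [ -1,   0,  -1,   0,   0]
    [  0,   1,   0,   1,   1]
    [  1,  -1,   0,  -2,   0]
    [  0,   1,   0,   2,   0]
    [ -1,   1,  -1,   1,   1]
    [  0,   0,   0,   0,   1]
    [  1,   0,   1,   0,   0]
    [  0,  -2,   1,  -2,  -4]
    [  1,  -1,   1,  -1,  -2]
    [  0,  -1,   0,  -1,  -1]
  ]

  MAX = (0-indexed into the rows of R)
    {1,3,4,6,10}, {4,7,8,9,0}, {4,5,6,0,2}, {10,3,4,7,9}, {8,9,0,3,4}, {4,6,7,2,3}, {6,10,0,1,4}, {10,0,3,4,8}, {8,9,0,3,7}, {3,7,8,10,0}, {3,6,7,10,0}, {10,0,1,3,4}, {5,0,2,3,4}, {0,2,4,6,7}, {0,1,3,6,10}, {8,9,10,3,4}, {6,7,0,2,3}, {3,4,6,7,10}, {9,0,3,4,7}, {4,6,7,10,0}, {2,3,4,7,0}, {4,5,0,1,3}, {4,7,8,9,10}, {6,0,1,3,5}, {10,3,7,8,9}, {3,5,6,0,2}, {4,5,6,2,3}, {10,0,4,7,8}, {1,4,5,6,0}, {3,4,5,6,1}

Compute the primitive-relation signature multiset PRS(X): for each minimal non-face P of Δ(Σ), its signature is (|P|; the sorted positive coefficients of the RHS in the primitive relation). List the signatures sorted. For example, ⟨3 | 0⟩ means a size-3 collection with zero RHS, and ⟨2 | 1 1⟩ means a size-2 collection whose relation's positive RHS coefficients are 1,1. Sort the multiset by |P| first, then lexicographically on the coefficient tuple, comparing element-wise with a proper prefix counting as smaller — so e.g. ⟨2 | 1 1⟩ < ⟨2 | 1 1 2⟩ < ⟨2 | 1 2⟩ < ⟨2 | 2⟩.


17 minimal non-faces of Δ(Σ) (on 11 rays):

  P = {1,7}:  v_{1} + v_{7} = 0  ⇒ sig = ⟨2 | 0⟩
  P = {2,10}:  v_{2} + v_{10} = 0  ⇒ sig = ⟨2 | 0⟩
  P = {1,2}:  v_{1} + v_{2} = v_{5}  ⇒ sig = ⟨2 | 1⟩
  P = {5,7}:  v_{5} + v_{7} = v_{2}  ⇒ sig = ⟨2 | 1⟩
  P = {5,10}:  v_{5} + v_{10} = v_{1}  ⇒ sig = ⟨2 | 1⟩
  P = {2,8}:  v_{2} + v_{8} = v_{0} + v_{9}  ⇒ sig = ⟨2 | 1 1⟩
  P = {6,9}:  v_{6} + v_{9} = v_{7} + v_{10}  ⇒ sig = ⟨2 | 1 1⟩
  P = {5,9}:  v_{5} + v_{9} = v_{0} + v_{3} + v_{4}  ⇒ sig = ⟨2 | 1 1 1⟩
  P = {1,9}:  v_{1} + v_{9} = v_{0} + v_{3} + v_{4} + v_{10}  ⇒ sig = ⟨2 | 1 1 1 1⟩
  P = {2,9}:  v_{2} + v_{9} = v_{0} + v_{3} + v_{4} + v_{7}  ⇒ sig = ⟨2 | 1 1 1 1⟩
  P = {5,8}:  v_{5} + v_{8} = 2·v_{0} + v_{3} + v_{4} + v_{10}  ⇒ sig = ⟨2 | 1 1 1 2⟩
  P = {6,8}:  v_{6} + v_{8} = v_{0} + v_{7} + 2·v_{10}  ⇒ sig = ⟨2 | 1 1 2⟩
  P = {1,8}:  v_{1} + v_{8} = 2·v_{0} + v_{3} + v_{4} + 2·v_{10}  ⇒ sig = ⟨2 | 1 1 2 2⟩
  P = {0,9,10}:  v_{0} + v_{9} + v_{10} = v_{8}  ⇒ sig = ⟨3 | 1⟩
  P = {0,3,4,6}:  v_{0} + v_{3} + v_{4} + v_{6} = 0  ⇒ sig = ⟨4 | 0⟩
  P = {3,4,7,8}:  v_{3} + v_{4} + v_{7} + v_{8} = 2·v_{9}  ⇒ sig = ⟨4 | 2⟩
  P = {0,3,4,7,10}:  v_{0} + v_{3} + v_{4} + v_{7} + v_{10} = v_{9}  ⇒ sig = ⟨5 | 1⟩

Sorted signature multiset PRS(X):
    |P|=2: 13 collections, coeffs (), (), (1), (1), (1), (1,1), (1,1), (1,1,1), (1,1,1,1), (1,1,1,1), (1,1,1,2), (1,1,2), (1,1,2,2)
    |P|=3: 1 collection, coeffs (1)
    |P|=4: 2 collections, coeffs (), (2)
    |P|=5: 1 collection, coeffs (1)


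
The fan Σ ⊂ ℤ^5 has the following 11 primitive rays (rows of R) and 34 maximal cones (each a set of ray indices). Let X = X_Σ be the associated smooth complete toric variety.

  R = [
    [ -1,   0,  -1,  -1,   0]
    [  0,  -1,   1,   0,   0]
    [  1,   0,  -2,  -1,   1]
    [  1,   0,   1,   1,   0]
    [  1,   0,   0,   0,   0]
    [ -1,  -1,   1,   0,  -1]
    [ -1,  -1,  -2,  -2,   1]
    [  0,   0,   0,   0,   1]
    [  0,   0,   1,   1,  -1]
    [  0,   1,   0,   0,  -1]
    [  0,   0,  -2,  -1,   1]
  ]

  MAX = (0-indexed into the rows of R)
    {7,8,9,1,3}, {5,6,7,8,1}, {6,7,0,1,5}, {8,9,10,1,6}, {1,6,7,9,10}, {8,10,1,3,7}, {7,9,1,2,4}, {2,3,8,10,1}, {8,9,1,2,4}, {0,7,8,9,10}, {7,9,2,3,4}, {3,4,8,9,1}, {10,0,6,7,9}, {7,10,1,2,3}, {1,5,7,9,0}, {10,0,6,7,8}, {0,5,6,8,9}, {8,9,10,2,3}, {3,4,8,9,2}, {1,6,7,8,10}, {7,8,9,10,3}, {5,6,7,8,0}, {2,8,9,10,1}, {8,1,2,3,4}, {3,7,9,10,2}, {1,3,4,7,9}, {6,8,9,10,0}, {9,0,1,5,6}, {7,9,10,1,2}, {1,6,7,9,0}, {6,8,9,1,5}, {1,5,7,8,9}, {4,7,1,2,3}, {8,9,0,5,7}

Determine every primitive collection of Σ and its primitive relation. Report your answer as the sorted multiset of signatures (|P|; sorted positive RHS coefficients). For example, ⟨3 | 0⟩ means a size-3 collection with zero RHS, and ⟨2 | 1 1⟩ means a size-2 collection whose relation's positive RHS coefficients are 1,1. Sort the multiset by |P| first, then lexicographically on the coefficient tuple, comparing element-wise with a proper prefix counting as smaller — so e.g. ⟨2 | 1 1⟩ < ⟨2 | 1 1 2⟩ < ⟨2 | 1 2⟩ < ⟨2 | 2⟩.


|primitive collections| = 20. Relations:

  P={0,3}:  v_{0} + v_{3} = 0  →  sig = ⟨2 | 0⟩
  P={4,10}:  v_{4} + v_{10} = v_{2}  →  sig = ⟨2 | 1⟩
  P={3,5}:  v_{3} + v_{5} = v_{1} + v_{8}  →  sig = ⟨2 | 1 1⟩
  P={3,6}:  v_{3} + v_{6} = v_{1} + v_{10}  →  sig = ⟨2 | 1 1⟩
  P={5,10}:  v_{5} + v_{10} = v_{6} + v_{8}  →  sig = ⟨2 | 1 1⟩
  P={0,4}:  v_{0} + v_{4} = v_{1} + v_{9} + v_{10}  →  sig = ⟨2 | 1 1 1⟩
  P={4,5}:  v_{4} + v_{5} = 2·v_{1} + v_{8} + v_{9} + v_{10}  →  sig = ⟨2 | 1 1 1 2⟩
  P={0,2}:  v_{0} + v_{2} = v_{1} + v_{9} + 2·v_{10}  →  sig = ⟨2 | 1 1 2⟩
  P={2,5}:  v_{2} + v_{5} = 2·v_{1} + v_{8} + v_{9} + 2·v_{10}  →  sig = ⟨2 | 1 1 2 2⟩
  P={4,6}:  v_{4} + v_{6} = 2·v_{1} + v_{9} + 2·v_{10}  →  sig = ⟨2 | 1 2 2⟩
  P={2,6}:  v_{2} + v_{6} = 2·v_{1} + v_{9} + 3·v_{10}  →  sig = ⟨2 | 1 2 3⟩
  P={0,1,8}:  v_{0} + v_{1} + v_{8} = v_{5}  →  sig = ⟨3 | 1⟩
  P={0,1,10}:  v_{0} + v_{1} + v_{10} = v_{6}  →  sig = ⟨3 | 1⟩
  P={4,7,8}:  v_{4} + v_{7} + v_{8} = v_{3}  →  sig = ⟨3 | 1⟩
  P={2,7,8}:  v_{2} + v_{7} + v_{8} = v_{3} + v_{10}  →  sig = ⟨3 | 1 1⟩
  P={1,3,9,10}:  v_{1} + v_{3} + v_{9} + v_{10} = v_{4}  →  sig = ⟨4 | 1⟩
  P={6,7,8,9}:  v_{6} + v_{7} + v_{8} + v_{9} = v_{0}  →  sig = ⟨4 | 1⟩
  P={5,6,7,9}:  v_{5} + v_{6} + v_{7} + v_{9} = 2·v_{0} + v_{1}  →  sig = ⟨4 | 1 2⟩
  P={1,2,3,9}:  v_{1} + v_{2} + v_{3} + v_{9} = 2·v_{4}  →  sig = ⟨4 | 2⟩
  P={1,7,8,9,10}:  v_{1} + v_{7} + v_{8} + v_{9} + v_{10} = 0  →  sig = ⟨5 | 0⟩

so the primitive-relation signature multiset is
[⟨2 | 0⟩, ⟨2 | 1⟩, ⟨2 | 1 1⟩, ⟨2 | 1 1⟩, ⟨2 | 1 1⟩, ⟨2 | 1 1 1⟩, ⟨2 | 1 1 1 2⟩, ⟨2 | 1 1 2⟩, ⟨2 | 1 1 2 2⟩, ⟨2 | 1 2 2⟩, ⟨2 | 1 2 3⟩, ⟨3 | 1⟩, ⟨3 | 1⟩, ⟨3 | 1⟩, ⟨3 | 1 1⟩, ⟨4 | 1⟩, ⟨4 | 1⟩, ⟨4 | 1 2⟩, ⟨4 | 2⟩, ⟨5 | 0⟩]


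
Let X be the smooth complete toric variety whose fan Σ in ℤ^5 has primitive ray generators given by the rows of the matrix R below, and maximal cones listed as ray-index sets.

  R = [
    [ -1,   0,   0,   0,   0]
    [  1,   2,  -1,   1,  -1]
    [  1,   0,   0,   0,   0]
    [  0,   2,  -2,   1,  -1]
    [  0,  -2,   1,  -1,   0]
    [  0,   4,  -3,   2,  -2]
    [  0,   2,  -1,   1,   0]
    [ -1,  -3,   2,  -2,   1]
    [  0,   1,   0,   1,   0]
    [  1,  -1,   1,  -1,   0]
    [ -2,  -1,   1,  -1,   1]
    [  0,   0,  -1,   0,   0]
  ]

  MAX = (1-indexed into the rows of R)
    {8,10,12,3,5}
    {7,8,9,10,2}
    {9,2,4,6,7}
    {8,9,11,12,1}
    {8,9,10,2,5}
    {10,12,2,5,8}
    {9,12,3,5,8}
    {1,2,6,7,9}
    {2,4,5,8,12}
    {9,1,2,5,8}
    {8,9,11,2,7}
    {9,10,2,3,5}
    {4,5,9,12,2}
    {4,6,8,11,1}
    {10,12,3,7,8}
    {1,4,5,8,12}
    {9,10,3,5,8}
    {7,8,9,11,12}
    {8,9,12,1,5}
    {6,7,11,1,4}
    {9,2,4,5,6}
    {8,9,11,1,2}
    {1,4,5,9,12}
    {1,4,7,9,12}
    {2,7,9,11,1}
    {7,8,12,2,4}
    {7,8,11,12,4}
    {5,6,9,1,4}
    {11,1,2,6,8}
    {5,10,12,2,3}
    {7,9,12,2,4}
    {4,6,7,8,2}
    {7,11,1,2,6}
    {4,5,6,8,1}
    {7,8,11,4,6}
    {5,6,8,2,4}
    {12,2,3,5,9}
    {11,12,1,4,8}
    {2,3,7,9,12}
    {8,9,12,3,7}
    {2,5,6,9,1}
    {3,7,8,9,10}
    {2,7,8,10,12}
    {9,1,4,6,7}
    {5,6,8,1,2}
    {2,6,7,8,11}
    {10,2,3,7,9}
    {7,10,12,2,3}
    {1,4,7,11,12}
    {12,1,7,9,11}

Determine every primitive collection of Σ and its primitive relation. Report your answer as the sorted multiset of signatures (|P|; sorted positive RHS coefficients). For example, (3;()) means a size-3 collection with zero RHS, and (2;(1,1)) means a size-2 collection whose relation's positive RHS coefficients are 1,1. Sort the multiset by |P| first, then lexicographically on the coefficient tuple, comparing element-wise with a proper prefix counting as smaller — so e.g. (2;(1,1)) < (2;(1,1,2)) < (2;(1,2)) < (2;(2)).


Δ(Σ) — 12 vertices, 23 min non-faces:

  {1,3}:  v_{1} + v_{3} = 0  →  sig = (2;())
  {5,7}:  v_{5} + v_{7} = 0  →  sig = (2;())
  {1,10}:  v_{1} + v_{10} = v_{2} + v_{8}  →  sig = (2;(1,1))
  {3,4}:  v_{3} + v_{4} = v_{2} + v_{12}  →  sig = (2;(1,1))
  {3,6}:  v_{3} + v_{6} = v_{2} + v_{4}  →  sig = (2;(1,1))
  {3,11}:  v_{3} + v_{11} = v_{7} + v_{8}  →  sig = (2;(1,1))
  {5,11}:  v_{5} + v_{11} = v_{1} + v_{8}  →  sig = (2;(1,1))
  {4,10}:  v_{4} + v_{10} = 2·v_{2} + v_{8} + v_{12}  →  sig = (2;(1,1,2))
  {6,10}:  v_{6} + v_{10} = 2·v_{2} + v_{4} + v_{8}  →  sig = (2;(1,1,2))
  {10,11}:  v_{10} + v_{11} = v_{2} + v_{7} + 2·v_{8}  →  sig = (2;(1,1,2))
  {6,12}:  v_{6} + v_{12} = 2·v_{4}  →  sig = (2;(2))
  {1,2,4}:  v_{1} + v_{2} + v_{4} = v_{6}  →  sig = (3;(1))
  {1,2,12}:  v_{1} + v_{2} + v_{12} = v_{4}  →  sig = (3;(1))
  {1,7,8}:  v_{1} + v_{7} + v_{8} = v_{11}  →  sig = (3;(1))
  {2,3,8}:  v_{2} + v_{3} + v_{8} = v_{10}  →  sig = (3;(1))
  {4,8,9}:  v_{4} + v_{8} + v_{9} = v_{1}  →  sig = (3;(1))
  {9,10,12}:  v_{9} + v_{10} + v_{12} = v_{3}  →  sig = (3;(1))
  {2,4,11}:  v_{2} + v_{4} + v_{11} = v_{6} + v_{7} + v_{8}  →  sig = (3;(1,1,1))
  {2,11,12}:  v_{2} + v_{11} + v_{12} = v_{4} + v_{7} + v_{8}  →  sig = (3;(1,1,1))
  {6,9,11}:  v_{6} + v_{9} + v_{11} = 3·v_{1} + v_{2} + v_{7}  →  sig = (3;(1,1,3))
  {4,9,11}:  v_{4} + v_{9} + v_{11} = 2·v_{1} + v_{7}  →  sig = (3;(1,2))
  {6,8,9}:  v_{6} + v_{8} + v_{9} = 2·v_{1} + v_{2}  →  sig = (3;(1,2))
  {2,8,9,12}:  v_{2} + v_{8} + v_{9} + v_{12} = 0  →  sig = (4;())

Sorted signature multiset PRS(X):
[(2;()), (2;()), (2;(1,1)), (2;(1,1)), (2;(1,1)), (2;(1,1)), (2;(1,1)), (2;(1,1,2)), (2;(1,1,2)), (2;(1,1,2)), (2;(2)), (3;(1)), (3;(1)), (3;(1)), (3;(1)), (3;(1)), (3;(1)), (3;(1,1,1)), (3;(1,1,1)), (3;(1,1,3)), (3;(1,2)), (3;(1,2)), (4;())]


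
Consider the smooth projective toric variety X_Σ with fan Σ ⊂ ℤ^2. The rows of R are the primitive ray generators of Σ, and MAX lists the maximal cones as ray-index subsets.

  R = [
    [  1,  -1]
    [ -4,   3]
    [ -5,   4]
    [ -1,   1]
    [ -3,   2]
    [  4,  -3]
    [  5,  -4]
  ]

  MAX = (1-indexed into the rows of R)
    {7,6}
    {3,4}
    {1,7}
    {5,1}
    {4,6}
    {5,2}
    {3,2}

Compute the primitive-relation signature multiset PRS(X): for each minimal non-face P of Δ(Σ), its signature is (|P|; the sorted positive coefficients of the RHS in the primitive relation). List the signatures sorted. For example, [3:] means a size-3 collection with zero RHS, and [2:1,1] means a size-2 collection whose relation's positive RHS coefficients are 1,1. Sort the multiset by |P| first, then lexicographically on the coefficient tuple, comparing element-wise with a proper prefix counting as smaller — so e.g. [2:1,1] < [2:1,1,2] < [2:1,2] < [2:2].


14 collections generate NE(X_Σ); each relation:

  • {1,4}:  v_{1} + v_{4} = 0 — sig = [2:]
  • {2,6}:  v_{2} + v_{6} = 0 — sig = [2:]
  • {3,7}:  v_{3} + v_{7} = 0 — sig = [2:]
  • {1,2}:  v_{1} + v_{2} = v_{5} — sig = [2:1]
  • {1,3}:  v_{1} + v_{3} = v_{2} — sig = [2:1]
  • {1,6}:  v_{1} + v_{6} = v_{7} — sig = [2:1]
  • {2,4}:  v_{2} + v_{4} = v_{3} — sig = [2:1]
  • {2,7}:  v_{2} + v_{7} = v_{1} — sig = [2:1]
  • {3,6}:  v_{3} + v_{6} = v_{4} — sig = [2:1]
  • {4,5}:  v_{4} + v_{5} = v_{2} — sig = [2:1]
  • {4,7}:  v_{4} + v_{7} = v_{6} — sig = [2:1]
  • {5,6}:  v_{5} + v_{6} = v_{1} — sig = [2:1]
  • {3,5}:  v_{3} + v_{5} = 2·v_{2} — sig = [2:2]
  • {5,7}:  v_{5} + v_{7} = 2·v_{1} — sig = [2:2]

Signatures (|P|; sorted positive RHS coefficients), sorted:
[[2:], [2:], [2:], [2:1], [2:1], [2:1], [2:1], [2:1], [2:1], [2:1], [2:1], [2:1], [2:2], [2:2]]


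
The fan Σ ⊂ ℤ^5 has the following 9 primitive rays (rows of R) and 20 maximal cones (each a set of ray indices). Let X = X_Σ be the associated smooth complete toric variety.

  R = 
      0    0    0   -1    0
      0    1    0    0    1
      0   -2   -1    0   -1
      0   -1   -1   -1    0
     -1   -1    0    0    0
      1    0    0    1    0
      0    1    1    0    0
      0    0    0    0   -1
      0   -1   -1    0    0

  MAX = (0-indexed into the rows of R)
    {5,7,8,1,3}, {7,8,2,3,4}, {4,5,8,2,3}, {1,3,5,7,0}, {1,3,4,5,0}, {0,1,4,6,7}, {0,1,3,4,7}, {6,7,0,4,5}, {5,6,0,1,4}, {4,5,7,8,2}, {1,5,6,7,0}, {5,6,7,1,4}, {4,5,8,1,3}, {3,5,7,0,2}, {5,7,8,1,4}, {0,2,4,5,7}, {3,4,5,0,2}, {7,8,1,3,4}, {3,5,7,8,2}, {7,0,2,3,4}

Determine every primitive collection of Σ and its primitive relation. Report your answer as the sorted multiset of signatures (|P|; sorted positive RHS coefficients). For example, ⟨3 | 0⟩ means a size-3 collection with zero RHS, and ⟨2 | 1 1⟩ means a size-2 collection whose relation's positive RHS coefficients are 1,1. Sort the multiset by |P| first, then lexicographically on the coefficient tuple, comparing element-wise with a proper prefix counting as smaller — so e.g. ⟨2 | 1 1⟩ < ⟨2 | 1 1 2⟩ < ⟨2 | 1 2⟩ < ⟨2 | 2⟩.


Minimal non-faces — 7 found among 9 rays, 20 max cones:

  {6,8}:  v_{6} + v_{8} = 0  →  sig = ⟨2 | 0⟩
  {0,8}:  v_{0} + v_{8} = v_{3}  →  sig = ⟨2 | 1⟩
  {1,2}:  v_{1} + v_{2} = v_{8}  →  sig = ⟨2 | 1⟩
  {3,6}:  v_{3} + v_{6} = v_{0}  →  sig = ⟨2 | 1⟩
  {2,6}:  v_{2} + v_{6} = v_{0} + v_{4} + v_{5} + v_{7}  →  sig = ⟨2 | 1 1 1 1⟩
  {3,4,5,7}:  v_{3} + v_{4} + v_{5} + v_{7} = v_{2}  →  sig = ⟨4 | 1⟩
  {0,1,4,5,7}:  v_{0} + v_{1} + v_{4} + v_{5} + v_{7} = 0  →  sig = ⟨5 | 0⟩

Signatures (|P|; sorted positive RHS coefficients), sorted:
[⟨2 | 0⟩, ⟨2 | 1⟩, ⟨2 | 1⟩, ⟨2 | 1⟩, ⟨2 | 1 1 1 1⟩, ⟨4 | 1⟩, ⟨5 | 0⟩]


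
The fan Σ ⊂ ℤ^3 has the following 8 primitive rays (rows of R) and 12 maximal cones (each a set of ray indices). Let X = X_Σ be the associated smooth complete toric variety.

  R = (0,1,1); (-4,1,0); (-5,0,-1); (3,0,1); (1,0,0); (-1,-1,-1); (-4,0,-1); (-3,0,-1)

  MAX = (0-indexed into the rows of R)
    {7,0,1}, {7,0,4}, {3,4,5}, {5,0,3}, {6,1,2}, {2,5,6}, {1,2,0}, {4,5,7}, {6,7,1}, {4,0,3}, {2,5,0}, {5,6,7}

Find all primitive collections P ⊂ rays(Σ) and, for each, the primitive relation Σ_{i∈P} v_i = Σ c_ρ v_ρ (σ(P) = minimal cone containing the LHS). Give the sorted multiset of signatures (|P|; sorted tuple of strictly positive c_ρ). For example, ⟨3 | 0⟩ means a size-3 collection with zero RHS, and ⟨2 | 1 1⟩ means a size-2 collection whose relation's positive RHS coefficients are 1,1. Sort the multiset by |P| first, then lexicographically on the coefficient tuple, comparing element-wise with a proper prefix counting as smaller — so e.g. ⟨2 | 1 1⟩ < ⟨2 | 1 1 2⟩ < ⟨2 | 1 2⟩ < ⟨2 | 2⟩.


Δ(Σ) — 8 vertices, 12 min non-faces:

  • {3,7}:  v_{3} + v_{7} = 0  ⟹  sig = ⟨2 | 0⟩
  • {0,6}:  v_{0} + v_{6} = v_{1}  ⟹  sig = ⟨2 | 1⟩
  • {1,5}:  v_{1} + v_{5} = v_{2}  ⟹  sig = ⟨2 | 1⟩
  • {2,4}:  v_{2} + v_{4} = v_{6}  ⟹  sig = ⟨2 | 1⟩
  • {4,6}:  v_{4} + v_{6} = v_{7}  ⟹  sig = ⟨2 | 1⟩
  • {1,4}:  v_{1} + v_{4} = v_{0} + v_{7}  ⟹  sig = ⟨2 | 1 1⟩
  • {3,6}:  v_{3} + v_{6} = v_{0} + v_{5}  ⟹  sig = ⟨2 | 1 1⟩
  • {1,3}:  v_{1} + v_{3} = 2·v_{0} + v_{5}  ⟹  sig = ⟨2 | 1 2⟩
  • {2,7}:  v_{2} + v_{7} = 2·v_{6}  ⟹  sig = ⟨2 | 2⟩
  • {2,3}:  v_{2} + v_{3} = 2·v_{0} + 2·v_{5}  ⟹  sig = ⟨2 | 2 2⟩
  • {0,4,5}:  v_{0} + v_{4} + v_{5} = 0  ⟹  sig = ⟨3 | 0⟩
  • {0,5,7}:  v_{0} + v_{5} + v_{7} = v_{6}  ⟹  sig = ⟨3 | 1⟩

Signatures (|P|; sorted positive RHS coefficients), sorted:
{ ⟨2 | 0⟩,  ⟨2 | 1⟩ ×4,  ⟨2 | 1 1⟩ ×2,  ⟨2 | 1 2⟩,  ⟨2 | 2⟩,  ⟨2 | 2 2⟩,  ⟨3 | 0⟩,  ⟨3 | 1⟩ }


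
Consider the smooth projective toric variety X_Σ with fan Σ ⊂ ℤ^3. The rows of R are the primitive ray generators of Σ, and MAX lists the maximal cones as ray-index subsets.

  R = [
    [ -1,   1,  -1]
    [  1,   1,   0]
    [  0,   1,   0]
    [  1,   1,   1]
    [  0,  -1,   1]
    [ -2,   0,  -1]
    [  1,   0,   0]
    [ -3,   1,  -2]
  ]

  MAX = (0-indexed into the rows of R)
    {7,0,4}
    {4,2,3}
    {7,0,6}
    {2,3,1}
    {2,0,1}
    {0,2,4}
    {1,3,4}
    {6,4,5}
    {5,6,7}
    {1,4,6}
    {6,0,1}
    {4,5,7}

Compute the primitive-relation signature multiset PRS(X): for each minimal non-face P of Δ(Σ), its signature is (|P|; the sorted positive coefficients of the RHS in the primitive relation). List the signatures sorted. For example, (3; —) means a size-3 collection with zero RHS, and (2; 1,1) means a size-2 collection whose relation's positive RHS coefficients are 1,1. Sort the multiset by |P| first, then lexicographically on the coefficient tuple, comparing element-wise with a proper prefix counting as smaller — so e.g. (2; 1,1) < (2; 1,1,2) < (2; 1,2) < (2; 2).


|primitive collections| = 14. Relations:

  {0,5}:  v_{0} + v_{5} = v_{7}  ⟹  sig = (2; 1)
  {1,5}:  v_{1} + v_{5} = v_{0}  ⟹  sig = (2; 1)
  {2,6}:  v_{2} + v_{6} = v_{1}  ⟹  sig = (2; 1)
  {3,5}:  v_{3} + v_{5} = v_{0} + v_{2} + v_{4}  ⟹  sig = (2; 1,1,1)
  {3,7}:  v_{3} + v_{7} = 2·v_{0} + v_{2} + v_{4}  ⟹  sig = (2; 1,1,2)
  {2,5}:  v_{2} + v_{5} = 2·v_{0} + v_{4}  ⟹  sig = (2; 1,2)
  {3,6}:  v_{3} + v_{6} = 2·v_{1} + v_{4}  ⟹  sig = (2; 1,2)
  {2,7}:  v_{2} + v_{7} = 3·v_{0} + v_{4}  ⟹  sig = (2; 1,3)
  {0,3}:  v_{0} + v_{3} = 2·v_{2}  ⟹  sig = (2; 2)
  {1,7}:  v_{1} + v_{7} = 2·v_{0}  ⟹  sig = (2; 2)
  {0,4,6}:  v_{0} + v_{4} + v_{6} = 0  ⟹  sig = (3; —)
  {0,1,4}:  v_{0} + v_{1} + v_{4} = v_{2}  ⟹  sig = (3; 1)
  {1,2,4}:  v_{1} + v_{2} + v_{4} = v_{3}  ⟹  sig = (3; 1)
  {4,6,7}:  v_{4} + v_{6} + v_{7} = v_{5}  ⟹  sig = (3; 1)

so the primitive-relation signature multiset is
{ (2; 1) ×3,  (2; 1,1,1),  (2; 1,1,2),  (2; 1,2) ×2,  (2; 1,3),  (2; 2) ×2,  (3; —),  (3; 1) ×3 }


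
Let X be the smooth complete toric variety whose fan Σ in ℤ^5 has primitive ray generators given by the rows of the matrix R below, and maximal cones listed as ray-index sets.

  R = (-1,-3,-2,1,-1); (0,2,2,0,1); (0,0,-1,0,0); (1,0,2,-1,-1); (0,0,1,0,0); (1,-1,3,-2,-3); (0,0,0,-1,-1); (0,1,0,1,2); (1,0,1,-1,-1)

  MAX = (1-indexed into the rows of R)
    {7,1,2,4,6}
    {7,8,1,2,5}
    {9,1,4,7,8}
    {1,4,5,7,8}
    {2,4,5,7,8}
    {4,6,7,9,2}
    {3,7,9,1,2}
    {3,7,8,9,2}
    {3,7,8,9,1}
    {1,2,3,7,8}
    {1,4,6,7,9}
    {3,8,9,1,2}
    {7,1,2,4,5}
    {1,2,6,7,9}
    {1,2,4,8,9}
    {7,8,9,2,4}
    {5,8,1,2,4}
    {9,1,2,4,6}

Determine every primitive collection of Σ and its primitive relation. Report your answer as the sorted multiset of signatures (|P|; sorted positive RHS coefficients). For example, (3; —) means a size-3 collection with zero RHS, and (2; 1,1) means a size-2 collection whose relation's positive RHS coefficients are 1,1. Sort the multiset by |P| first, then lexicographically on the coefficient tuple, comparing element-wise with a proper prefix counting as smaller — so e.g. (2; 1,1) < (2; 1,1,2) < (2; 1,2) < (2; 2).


The 9 primitive collections of Σ (r=9, n=5):

  • {3,5}:  v_{3} + v_{5} = 0 ; sig = (2; —)
  • {3,4}:  v_{3} + v_{4} = v_{9} ; sig = (2; 1)
  • {5,9}:  v_{5} + v_{9} = v_{4} ; sig = (2; 1)
  • {6,8}:  v_{6} + v_{8} = v_{4} + v_{5} ; sig = (2; 1,1)
  • {3,6}:  v_{3} + v_{6} = v_{1} + v_{2} + v_{7} + 2·v_{9} ; sig = (2; 1,1,1,2)
  • {5,6}:  v_{5} + v_{6} = v_{1} + v_{2} + 2·v_{4} + v_{7} ; sig = (2; 1,1,1,2)
  • {1,2,4,7,9}:  v_{1} + v_{2} + v_{4} + v_{7} + v_{9} = v_{6} ; sig = (5; 1)
  • {1,2,7,8,9}:  v_{1} + v_{2} + v_{7} + v_{8} + v_{9} = v_{5} ; sig = (5; 1)
  • {1,2,4,7,8}:  v_{1} + v_{2} + v_{4} + v_{7} + v_{8} = 2·v_{5} ; sig = (5; 2)

Hence PRS(X_Σ) =
    (2; —)
    (2; 1)
    (2; 1)
    (2; 1,1)
    (2; 1,1,1,2)
    (2; 1,1,1,2)
    (5; 1)
    (5; 1)
    (5; 2)


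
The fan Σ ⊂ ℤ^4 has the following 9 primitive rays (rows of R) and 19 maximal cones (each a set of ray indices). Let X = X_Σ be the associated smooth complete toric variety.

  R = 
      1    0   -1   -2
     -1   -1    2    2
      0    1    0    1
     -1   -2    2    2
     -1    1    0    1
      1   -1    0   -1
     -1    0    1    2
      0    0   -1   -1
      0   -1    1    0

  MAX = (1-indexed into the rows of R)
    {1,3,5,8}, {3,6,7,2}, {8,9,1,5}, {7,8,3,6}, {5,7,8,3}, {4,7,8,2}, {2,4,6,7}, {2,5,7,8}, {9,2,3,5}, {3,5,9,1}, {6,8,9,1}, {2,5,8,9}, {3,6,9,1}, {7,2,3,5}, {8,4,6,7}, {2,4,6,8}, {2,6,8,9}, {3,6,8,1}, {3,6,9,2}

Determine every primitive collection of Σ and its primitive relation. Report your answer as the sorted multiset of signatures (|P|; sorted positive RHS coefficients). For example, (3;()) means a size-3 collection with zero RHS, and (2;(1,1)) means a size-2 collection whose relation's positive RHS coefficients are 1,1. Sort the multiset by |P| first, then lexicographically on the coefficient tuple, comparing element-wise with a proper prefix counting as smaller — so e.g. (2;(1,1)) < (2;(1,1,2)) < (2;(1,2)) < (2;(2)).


The 11 primitive collections of Σ (r=9, n=4):

  P={1,7}:  v_{1} + v_{7} = 0 — sig = (2;())
  P={5,6}:  v_{5} + v_{6} = 0 — sig = (2;())
  P={1,2}:  v_{1} + v_{2} = v_{9} — sig = (2;(1))
  P={7,9}:  v_{7} + v_{9} = v_{2} — sig = (2;(1))
  P={1,4}:  v_{1} + v_{4} = v_{2} + v_{6} + v_{8} — sig = (2;(1,1,1))
  P={4,5}:  v_{4} + v_{5} = v_{2} + v_{7} + v_{8} — sig = (2;(1,1,1))
  P={4,9}:  v_{4} + v_{9} = 2·v_{2} + v_{6} + v_{8} — sig = (2;(1,1,2))
  P={3,4}:  v_{3} + v_{4} = v_{6} + 2·v_{7} — sig = (2;(1,2))
  P={3,8,9}:  v_{3} + v_{8} + v_{9} = 0 — sig = (3;())
  P={2,3,8}:  v_{2} + v_{3} + v_{8} = v_{7} — sig = (3;(1))
  P={2,6,7,8}:  v_{2} + v_{6} + v_{7} + v_{8} = v_{4} — sig = (4;(1))

Sorted signature multiset PRS(X):
    (2;())
    (2;())
    (2;(1))
    (2;(1))
    (2;(1,1,1))
    (2;(1,1,1))
    (2;(1,1,2))
    (2;(1,2))
    (3;())
    (3;(1))
    (4;(1))


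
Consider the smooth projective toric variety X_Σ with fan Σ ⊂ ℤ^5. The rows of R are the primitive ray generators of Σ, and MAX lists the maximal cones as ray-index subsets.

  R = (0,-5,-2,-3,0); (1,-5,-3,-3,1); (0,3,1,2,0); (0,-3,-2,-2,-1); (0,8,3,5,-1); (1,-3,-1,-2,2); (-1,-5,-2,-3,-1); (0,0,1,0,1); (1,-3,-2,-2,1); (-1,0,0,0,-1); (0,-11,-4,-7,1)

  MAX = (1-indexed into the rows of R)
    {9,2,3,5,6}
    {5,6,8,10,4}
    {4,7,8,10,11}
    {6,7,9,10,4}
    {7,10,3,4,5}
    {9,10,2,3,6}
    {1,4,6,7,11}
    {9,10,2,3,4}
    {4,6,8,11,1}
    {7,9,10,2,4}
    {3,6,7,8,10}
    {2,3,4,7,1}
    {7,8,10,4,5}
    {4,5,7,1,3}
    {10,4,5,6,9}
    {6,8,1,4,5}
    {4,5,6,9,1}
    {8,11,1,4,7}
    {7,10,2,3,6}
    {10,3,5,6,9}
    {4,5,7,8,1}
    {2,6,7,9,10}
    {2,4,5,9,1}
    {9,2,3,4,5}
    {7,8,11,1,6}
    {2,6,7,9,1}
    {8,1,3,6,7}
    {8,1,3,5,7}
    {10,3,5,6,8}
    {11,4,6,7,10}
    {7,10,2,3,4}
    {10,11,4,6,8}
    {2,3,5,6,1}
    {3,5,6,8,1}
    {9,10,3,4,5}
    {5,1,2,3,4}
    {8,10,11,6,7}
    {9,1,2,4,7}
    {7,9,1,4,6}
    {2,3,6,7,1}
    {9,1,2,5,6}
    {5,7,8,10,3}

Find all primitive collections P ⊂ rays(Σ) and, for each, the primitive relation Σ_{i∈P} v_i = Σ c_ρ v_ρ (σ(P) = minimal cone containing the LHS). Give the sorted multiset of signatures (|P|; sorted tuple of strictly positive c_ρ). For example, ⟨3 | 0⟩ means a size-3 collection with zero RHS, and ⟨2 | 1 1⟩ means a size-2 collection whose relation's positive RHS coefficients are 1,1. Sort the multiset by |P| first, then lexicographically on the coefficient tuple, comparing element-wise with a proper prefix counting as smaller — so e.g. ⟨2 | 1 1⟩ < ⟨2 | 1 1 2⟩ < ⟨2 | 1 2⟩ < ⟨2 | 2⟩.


Primitive collections (17):

  {1,10}:  v_{1} + v_{10} = v_{7} ; sig = ⟨2 | 1⟩
  {8,9}:  v_{8} + v_{9} = v_{6} ; sig = ⟨2 | 1⟩
  {3,11}:  v_{3} + v_{11} = v_{6} + v_{7} ; sig = ⟨2 | 1 1⟩
  {5,11}:  v_{5} + v_{11} = v_{4} + v_{8} ; sig = ⟨2 | 1 1⟩
  {2,8}:  v_{2} + v_{8} = v_{1} + v_{3} + v_{6} ; sig = ⟨2 | 1 1 1⟩
  {2,11}:  v_{2} + v_{11} = v_{1} + v_{6} + v_{7} + v_{9} ; sig = ⟨2 | 1 1 1 1⟩
  {9,11}:  v_{9} + v_{11} = v_{4} + 2·v_{6} + v_{7} ; sig = ⟨2 | 1 1 2⟩
  {3,4,8}:  v_{3} + v_{4} + v_{8} = 0 ; sig = ⟨3 | 0⟩
  {5,6,7}:  v_{5} + v_{6} + v_{7} = 0 ; sig = ⟨3 | 0⟩
  {1,3,9}:  v_{1} + v_{3} + v_{9} = v_{2} ; sig = ⟨3 | 1⟩
  {3,4,6}:  v_{3} + v_{4} + v_{6} = v_{9} ; sig = ⟨3 | 1⟩
  {3,7,9}:  v_{3} + v_{7} + v_{9} = v_{2} + v_{10} ; sig = ⟨3 | 1 1⟩
  {5,7,9}:  v_{5} + v_{7} + v_{9} = v_{3} + v_{4} ; sig = ⟨3 | 1 1⟩
  {2,5,7}:  v_{2} + v_{5} + v_{7} = v_{1} + 2·v_{3} + v_{4} ; sig = ⟨3 | 1 1 2⟩
  {2,4,6}:  v_{2} + v_{4} + v_{6} = v_{1} + 2·v_{9} ; sig = ⟨3 | 1 2⟩
  {2,5,10}:  v_{2} + v_{5} + v_{10} = 2·v_{3} + v_{4} ; sig = ⟨3 | 1 2⟩
  {4,6,7,8}:  v_{4} + v_{6} + v_{7} + v_{8} = v_{11} ; sig = ⟨4 | 1⟩

Hence PRS(X_Σ) =
    ⟨2 | 1⟩
    ⟨2 | 1⟩
    ⟨2 | 1 1⟩
    ⟨2 | 1 1⟩
    ⟨2 | 1 1 1⟩
    ⟨2 | 1 1 1 1⟩
    ⟨2 | 1 1 2⟩
    ⟨3 | 0⟩
    ⟨3 | 0⟩
    ⟨3 | 1⟩
    ⟨3 | 1⟩
    ⟨3 | 1 1⟩
    ⟨3 | 1 1⟩
    ⟨3 | 1 1 2⟩
    ⟨3 | 1 2⟩
    ⟨3 | 1 2⟩
    ⟨4 | 1⟩


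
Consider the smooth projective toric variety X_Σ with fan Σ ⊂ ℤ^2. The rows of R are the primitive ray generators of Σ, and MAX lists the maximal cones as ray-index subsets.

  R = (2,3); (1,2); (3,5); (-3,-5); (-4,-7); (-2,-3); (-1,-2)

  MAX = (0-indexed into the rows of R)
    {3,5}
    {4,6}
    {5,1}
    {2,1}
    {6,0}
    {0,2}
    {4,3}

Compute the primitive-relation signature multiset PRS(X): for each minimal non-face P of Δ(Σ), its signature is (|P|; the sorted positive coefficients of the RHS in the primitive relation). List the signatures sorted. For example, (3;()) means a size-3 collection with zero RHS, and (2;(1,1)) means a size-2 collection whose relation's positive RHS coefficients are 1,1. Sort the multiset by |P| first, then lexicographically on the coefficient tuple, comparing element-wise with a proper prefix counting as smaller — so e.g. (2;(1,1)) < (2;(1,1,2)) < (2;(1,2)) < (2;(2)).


14 minimal non-faces of Δ(Σ) (on 7 rays):

  P = {0,5}:  v_{0} + v_{5} = 0 ; sig = (2;())
  P = {1,6}:  v_{1} + v_{6} = 0 ; sig = (2;())
  P = {2,3}:  v_{2} + v_{3} = 0 ; sig = (2;())
  P = {0,1}:  v_{0} + v_{1} = v_{2} ; sig = (2;(1))
  P = {0,3}:  v_{0} + v_{3} = v_{6} ; sig = (2;(1))
  P = {1,3}:  v_{1} + v_{3} = v_{5} ; sig = (2;(1))
  P = {1,4}:  v_{1} + v_{4} = v_{3} ; sig = (2;(1))
  P = {2,4}:  v_{2} + v_{4} = v_{6} ; sig = (2;(1))
  P = {2,5}:  v_{2} + v_{5} = v_{1} ; sig = (2;(1))
  P = {2,6}:  v_{2} + v_{6} = v_{0} ; sig = (2;(1))
  P = {3,6}:  v_{3} + v_{6} = v_{4} ; sig = (2;(1))
  P = {5,6}:  v_{5} + v_{6} = v_{3} ; sig = (2;(1))
  P = {0,4}:  v_{0} + v_{4} = 2·v_{6} ; sig = (2;(2))
  P = {4,5}:  v_{4} + v_{5} = 2·v_{3} ; sig = (2;(2))

Hence PRS(X_Σ) =
{ (2;()) ×3,  (2;(1)) ×9,  (2;(2)) ×2 }
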